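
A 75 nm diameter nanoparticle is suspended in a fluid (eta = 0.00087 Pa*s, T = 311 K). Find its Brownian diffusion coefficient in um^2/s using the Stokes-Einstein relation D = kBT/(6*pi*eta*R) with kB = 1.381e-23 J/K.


Radius R = 75/2 = 37.5 nm = 3.75e-08 m
D = kB*T / (6*pi*eta*R)
D = 1.381e-23 * 311 / (6 * pi * 0.00087 * 3.75e-08)
D = 6.98397e-12 m^2/s = 6.984 um^2/s

6.984


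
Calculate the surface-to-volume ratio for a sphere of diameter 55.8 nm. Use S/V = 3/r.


Radius r = 55.8/2 = 27.9 nm
S/V = 3 / r = 3 / 27.9
S/V = 0.1075 nm^-1

0.1075


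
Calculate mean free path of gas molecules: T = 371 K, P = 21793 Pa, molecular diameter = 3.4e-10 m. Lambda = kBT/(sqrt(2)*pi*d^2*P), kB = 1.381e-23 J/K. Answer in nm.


Mean free path: lambda = kB*T / (sqrt(2) * pi * d^2 * P)
lambda = 1.381e-23 * 371 / (sqrt(2) * pi * (3.4e-10)^2 * 21793)
lambda = 4.57749e-07 m
lambda = 457.75 nm

457.75


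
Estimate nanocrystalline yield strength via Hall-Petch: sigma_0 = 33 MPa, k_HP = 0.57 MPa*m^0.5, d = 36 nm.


d = 36 nm = 3.6e-08 m
sqrt(d) = 0.0001897367
Hall-Petch contribution = k / sqrt(d) = 0.57 / 0.0001897367 = 3004.2 MPa
sigma = sigma_0 + k/sqrt(d) = 33 + 3004.2 = 3037.2 MPa

3037.2


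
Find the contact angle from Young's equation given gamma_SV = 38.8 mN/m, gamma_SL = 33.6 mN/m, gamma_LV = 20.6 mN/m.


cos(theta) = (gamma_SV - gamma_SL) / gamma_LV
cos(theta) = (38.8 - 33.6) / 20.6
cos(theta) = 0.252427
theta = arccos(0.252427) = 75.38 degrees

75.38


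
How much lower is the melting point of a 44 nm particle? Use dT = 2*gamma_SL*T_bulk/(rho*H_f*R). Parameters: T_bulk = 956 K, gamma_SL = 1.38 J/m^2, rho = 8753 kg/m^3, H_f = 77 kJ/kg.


Radius R = 44/2 = 22 nm = 2.2e-08 m
Convert H_f = 77 kJ/kg = 77000 J/kg
dT = 2 * gamma_SL * T_bulk / (rho * H_f * R)
dT = 2 * 1.38 * 956 / (8753 * 77000 * 2.2e-08)
dT = 177.9 K

177.9


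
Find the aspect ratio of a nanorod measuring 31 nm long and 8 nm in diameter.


Aspect ratio AR = length / diameter
AR = 31 / 8
AR = 3.88

3.88


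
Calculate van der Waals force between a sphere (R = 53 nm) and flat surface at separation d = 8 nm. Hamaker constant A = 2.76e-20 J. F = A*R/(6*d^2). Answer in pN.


Convert to SI: R = 53 nm = 5.3e-08 m, d = 8 nm = 8e-09 m
F = A * R / (6 * d^2)
F = 2.76e-20 * 5.3e-08 / (6 * (8e-09)^2)
F = 3.80938e-12 N = 3.809 pN

3.809


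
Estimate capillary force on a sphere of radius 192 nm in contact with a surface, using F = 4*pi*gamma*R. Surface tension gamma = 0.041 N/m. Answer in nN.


Convert radius: R = 192 nm = 1.92e-07 m
F = 4 * pi * gamma * R
F = 4 * pi * 0.041 * 1.92e-07
F = 9.89225e-08 N = 98.9225 nN

98.9225


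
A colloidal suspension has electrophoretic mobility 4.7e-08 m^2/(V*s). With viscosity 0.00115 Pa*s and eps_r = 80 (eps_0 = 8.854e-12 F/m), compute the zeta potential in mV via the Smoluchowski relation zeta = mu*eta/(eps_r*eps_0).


Smoluchowski equation: zeta = mu * eta / (eps_r * eps_0)
zeta = 4.7e-08 * 0.00115 / (80 * 8.854e-12)
zeta = 0.076307 V = 76.31 mV

76.31


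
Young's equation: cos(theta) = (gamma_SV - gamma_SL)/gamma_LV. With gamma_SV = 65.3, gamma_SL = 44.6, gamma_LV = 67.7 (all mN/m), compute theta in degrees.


cos(theta) = (gamma_SV - gamma_SL) / gamma_LV
cos(theta) = (65.3 - 44.6) / 67.7
cos(theta) = 0.305761
theta = arccos(0.305761) = 72.2 degrees

72.2


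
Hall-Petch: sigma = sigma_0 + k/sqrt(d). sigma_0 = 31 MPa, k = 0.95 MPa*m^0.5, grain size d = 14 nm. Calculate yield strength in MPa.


d = 14 nm = 1.4e-08 m
sqrt(d) = 0.0001183216
Hall-Petch contribution = k / sqrt(d) = 0.95 / 0.0001183216 = 8029.0 MPa
sigma = sigma_0 + k/sqrt(d) = 31 + 8029.0 = 8060.0 MPa

8060.0


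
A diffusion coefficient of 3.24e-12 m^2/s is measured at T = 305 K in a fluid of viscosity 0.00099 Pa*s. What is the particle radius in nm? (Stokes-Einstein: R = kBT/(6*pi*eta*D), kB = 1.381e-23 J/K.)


Stokes-Einstein: R = kB*T / (6*pi*eta*D)
R = 1.381e-23 * 305 / (6 * pi * 0.00099 * 3.24e-12)
R = 6.96646e-08 m = 69.66 nm

69.66


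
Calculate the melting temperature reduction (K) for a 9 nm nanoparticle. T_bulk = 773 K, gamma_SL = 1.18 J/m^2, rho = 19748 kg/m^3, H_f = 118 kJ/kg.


Radius R = 9/2 = 4.5 nm = 4.5e-09 m
Convert H_f = 118 kJ/kg = 118000 J/kg
dT = 2 * gamma_SL * T_bulk / (rho * H_f * R)
dT = 2 * 1.18 * 773 / (19748 * 118000 * 4.5e-09)
dT = 174.0 K

174.0


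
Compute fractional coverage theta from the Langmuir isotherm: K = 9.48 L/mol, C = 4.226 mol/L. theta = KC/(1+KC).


Langmuir isotherm: theta = K*C / (1 + K*C)
K*C = 9.48 * 4.226 = 40.06248
theta = 40.06248 / (1 + 40.06248) = 40.06248 / 41.06248
theta = 0.9756

0.9756


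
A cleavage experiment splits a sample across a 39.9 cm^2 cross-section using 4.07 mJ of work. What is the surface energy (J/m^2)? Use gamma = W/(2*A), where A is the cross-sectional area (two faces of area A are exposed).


Convert: A = 39.9 cm^2 = 0.00399 m^2, W = 4.07 mJ = 0.00407 J
Cleaving exposes two faces of area A, so total new surface = 2*A and gamma = W / (2*A)
gamma = 0.00407 / (2 * 0.00399)
gamma = 0.51 J/m^2

0.51


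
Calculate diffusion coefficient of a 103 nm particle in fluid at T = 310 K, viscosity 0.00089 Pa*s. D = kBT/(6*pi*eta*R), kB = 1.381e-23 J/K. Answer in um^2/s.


Radius R = 103/2 = 51.5 nm = 5.15e-08 m
D = kB*T / (6*pi*eta*R)
D = 1.381e-23 * 310 / (6 * pi * 0.00089 * 5.15e-08)
D = 4.95515e-12 m^2/s = 4.955 um^2/s

4.955


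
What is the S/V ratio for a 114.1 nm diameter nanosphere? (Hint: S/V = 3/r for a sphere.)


Radius r = 114.1/2 = 57.05 nm
S/V = 3 / r = 3 / 57.05
S/V = 0.0526 nm^-1

0.0526


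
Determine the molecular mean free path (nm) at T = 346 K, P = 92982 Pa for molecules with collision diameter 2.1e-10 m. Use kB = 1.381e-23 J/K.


Mean free path: lambda = kB*T / (sqrt(2) * pi * d^2 * P)
lambda = 1.381e-23 * 346 / (sqrt(2) * pi * (2.1e-10)^2 * 92982)
lambda = 2.62281e-07 m
lambda = 262.28 nm

262.28


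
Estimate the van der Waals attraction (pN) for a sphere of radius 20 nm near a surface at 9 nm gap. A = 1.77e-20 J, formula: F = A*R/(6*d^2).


Convert to SI: R = 20 nm = 2e-08 m, d = 9 nm = 9e-09 m
F = A * R / (6 * d^2)
F = 1.77e-20 * 2e-08 / (6 * (9e-09)^2)
F = 7.28395e-13 N = 0.728 pN

0.728


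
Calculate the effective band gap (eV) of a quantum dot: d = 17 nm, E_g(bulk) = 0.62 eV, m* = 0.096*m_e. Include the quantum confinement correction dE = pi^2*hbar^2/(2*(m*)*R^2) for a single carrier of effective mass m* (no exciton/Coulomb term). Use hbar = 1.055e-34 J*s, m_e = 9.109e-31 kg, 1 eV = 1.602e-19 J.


Radius R = 17/2 nm = 8.5e-09 m
Confinement energy dE = pi^2 * hbar^2 / (2 * m_eff * m_e * R^2)
dE = pi^2 * (1.055e-34)^2 / (2 * 0.096 * 9.109e-31 * (8.5e-09)^2) J, divided by 1.602e-19 J/eV
dE = 0.0543 eV
Total band gap = E_g(bulk) + dE = 0.62 + 0.0543 = 0.6743 eV

0.6743


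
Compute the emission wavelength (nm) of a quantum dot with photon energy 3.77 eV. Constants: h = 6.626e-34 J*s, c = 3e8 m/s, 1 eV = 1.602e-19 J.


Convert energy: E = 3.77 eV = 3.77 * 1.602e-19 = 6.03954e-19 J
lambda = h*c / E = 6.626e-34 * 3e8 / 6.03954e-19
lambda = 3.29131e-07 m = 329.1 nm

329.1


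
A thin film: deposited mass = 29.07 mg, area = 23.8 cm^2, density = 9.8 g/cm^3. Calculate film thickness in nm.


Convert: m = 29.07 mg = 2.9070e-05 kg, A = 23.8 cm^2 = 2.3800e-03 m^2, rho = 9.8 g/cm^3 = 9800 kg/m^3
t = m / (A * rho)
t = 2.9070e-05 / (2.3800e-03 * 9800)
t = 1.2464e-06 m = 1246.4 nm

1246.4


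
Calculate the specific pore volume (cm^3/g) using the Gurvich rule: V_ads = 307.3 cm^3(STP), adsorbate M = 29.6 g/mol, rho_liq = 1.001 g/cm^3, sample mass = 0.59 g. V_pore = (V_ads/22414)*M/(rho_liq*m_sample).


Moles adsorbed n = V_ads / 22414 = 307.3 / 22414 = 1.371018e-02 mol
Liquid volume V_liq = n * M / rho_liq = 1.371018e-02 * 29.6 / 1.001 = 0.40542 cm^3
Specific pore volume V_pore = V_liq / m_sample = 0.40542 / 0.59
V_pore = 0.6871 cm^3/g

0.6871


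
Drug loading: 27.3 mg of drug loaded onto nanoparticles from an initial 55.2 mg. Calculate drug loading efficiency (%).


Drug loading efficiency = (drug loaded / drug initial) * 100
DLE = 27.3 / 55.2 * 100
DLE = 0.4946 * 100
DLE = 49.46%

49.46


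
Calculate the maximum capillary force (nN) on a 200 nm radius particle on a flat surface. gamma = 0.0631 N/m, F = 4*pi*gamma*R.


Convert radius: R = 200 nm = 2e-07 m
F = 4 * pi * gamma * R
F = 4 * pi * 0.0631 * 2e-07
F = 1.58588e-07 N = 158.5876 nN

158.5876


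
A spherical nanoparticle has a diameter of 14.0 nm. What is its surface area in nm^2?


Radius r = 14.0/2 = 7 nm
Surface area SA = 4 * pi * r^2
SA = 4 * pi * (7)^2
SA = 615.75 nm^2

615.75


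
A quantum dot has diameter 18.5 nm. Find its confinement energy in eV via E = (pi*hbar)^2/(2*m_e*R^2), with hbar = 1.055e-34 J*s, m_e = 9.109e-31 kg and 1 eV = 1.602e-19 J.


Radius R = 18.5/2 = 9.25 nm = 9.25e-09 m
E = (pi * 1.055e-34)^2 / (2 * 9.109e-31 * (9.25e-09)^2)
E(J) = 7.04726e-22
E = E(J) / 1.602e-19 = 0.0044 eV

0.0044


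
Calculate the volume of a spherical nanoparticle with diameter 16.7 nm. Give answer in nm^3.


Radius r = 16.7/2 = 8.35 nm
Volume V = (4/3) * pi * r^3
V = (4/3) * pi * (8.35)^3
V = 2438.64 nm^3

2438.64


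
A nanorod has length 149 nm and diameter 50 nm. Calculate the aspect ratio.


Aspect ratio AR = length / diameter
AR = 149 / 50
AR = 2.98

2.98


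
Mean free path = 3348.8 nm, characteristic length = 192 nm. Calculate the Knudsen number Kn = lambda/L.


Knudsen number Kn = lambda / L
Kn = 3348.8 / 192
Kn = 17.4417

17.4417


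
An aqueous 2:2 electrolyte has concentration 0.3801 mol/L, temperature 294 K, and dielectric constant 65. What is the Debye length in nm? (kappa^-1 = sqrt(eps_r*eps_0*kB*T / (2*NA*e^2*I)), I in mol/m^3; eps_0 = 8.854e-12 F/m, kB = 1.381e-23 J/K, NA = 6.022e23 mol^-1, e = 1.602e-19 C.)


Ionic strength I = 0.3801 * 2^2 * 1000 = 1520.4 mol/m^3
kappa^-1 = sqrt(65 * 8.854e-12 * 1.381e-23 * 294 / (2 * 6.022e23 * (1.602e-19)^2 * 1520.4))
kappa^-1 = 0.223 nm

0.223


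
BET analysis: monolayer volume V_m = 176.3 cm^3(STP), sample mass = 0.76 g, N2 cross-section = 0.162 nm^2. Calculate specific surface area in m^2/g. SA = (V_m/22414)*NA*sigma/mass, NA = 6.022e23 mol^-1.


Number of moles in monolayer = V_m / 22414 = 176.3 / 22414 = 0.00786562
Number of molecules = moles * NA = 0.00786562 * 6.022e23
SA = molecules * sigma / mass
SA = (176.3 / 22414) * 6.022e23 * 0.162e-18 / 0.76
SA = 1009.7 m^2/g

1009.7


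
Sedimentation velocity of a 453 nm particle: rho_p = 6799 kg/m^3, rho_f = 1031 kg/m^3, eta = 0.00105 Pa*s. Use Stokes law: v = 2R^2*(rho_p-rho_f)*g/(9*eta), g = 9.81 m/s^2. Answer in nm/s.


Radius R = 453/2 nm = 2.265e-07 m
Density difference = 6799 - 1031 = 5768 kg/m^3
v = 2 * R^2 * (rho_p - rho_f) * g / (9 * eta)
v = 2 * (2.265e-07)^2 * 5768 * 9.81 / (9 * 0.00105)
v = 6.14368e-07 m/s = 614.3684 nm/s

614.3684


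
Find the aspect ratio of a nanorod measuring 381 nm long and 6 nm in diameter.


Aspect ratio AR = length / diameter
AR = 381 / 6
AR = 63.5

63.5


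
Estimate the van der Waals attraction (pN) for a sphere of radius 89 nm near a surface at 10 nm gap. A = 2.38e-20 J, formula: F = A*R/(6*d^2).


Convert to SI: R = 89 nm = 8.9e-08 m, d = 10 nm = 1e-08 m
F = A * R / (6 * d^2)
F = 2.38e-20 * 8.9e-08 / (6 * (1e-08)^2)
F = 3.53033e-12 N = 3.53 pN

3.53


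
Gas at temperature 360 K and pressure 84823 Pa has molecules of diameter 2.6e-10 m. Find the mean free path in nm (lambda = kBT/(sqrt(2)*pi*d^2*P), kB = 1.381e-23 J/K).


Mean free path: lambda = kB*T / (sqrt(2) * pi * d^2 * P)
lambda = 1.381e-23 * 360 / (sqrt(2) * pi * (2.6e-10)^2 * 84823)
lambda = 1.95151e-07 m
lambda = 195.15 nm

195.15


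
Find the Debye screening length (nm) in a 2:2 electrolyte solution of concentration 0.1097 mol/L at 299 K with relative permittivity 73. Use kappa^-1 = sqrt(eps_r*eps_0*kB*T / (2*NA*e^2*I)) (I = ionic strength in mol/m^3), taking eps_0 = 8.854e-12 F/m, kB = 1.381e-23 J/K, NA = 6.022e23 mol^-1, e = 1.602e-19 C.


Ionic strength I = 0.1097 * 2^2 * 1000 = 438.8 mol/m^3
kappa^-1 = sqrt(73 * 8.854e-12 * 1.381e-23 * 299 / (2 * 6.022e23 * (1.602e-19)^2 * 438.8))
kappa^-1 = 0.444 nm

0.444


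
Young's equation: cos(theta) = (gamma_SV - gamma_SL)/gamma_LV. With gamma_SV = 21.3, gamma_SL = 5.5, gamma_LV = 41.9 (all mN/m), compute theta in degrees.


cos(theta) = (gamma_SV - gamma_SL) / gamma_LV
cos(theta) = (21.3 - 5.5) / 41.9
cos(theta) = 0.377088
theta = arccos(0.377088) = 67.85 degrees

67.85


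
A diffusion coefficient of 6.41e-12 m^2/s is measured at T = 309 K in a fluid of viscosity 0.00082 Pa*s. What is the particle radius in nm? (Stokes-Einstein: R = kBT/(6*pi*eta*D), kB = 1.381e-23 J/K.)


Stokes-Einstein: R = kB*T / (6*pi*eta*D)
R = 1.381e-23 * 309 / (6 * pi * 0.00082 * 6.41e-12)
R = 4.30704e-08 m = 43.07 nm

43.07


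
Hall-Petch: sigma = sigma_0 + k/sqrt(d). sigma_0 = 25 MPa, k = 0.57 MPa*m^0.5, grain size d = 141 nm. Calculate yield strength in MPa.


d = 141 nm = 1.41e-07 m
sqrt(d) = 0.0003754997
Hall-Petch contribution = k / sqrt(d) = 0.57 / 0.0003754997 = 1518.0 MPa
sigma = sigma_0 + k/sqrt(d) = 25 + 1518.0 = 1543.0 MPa

1543.0


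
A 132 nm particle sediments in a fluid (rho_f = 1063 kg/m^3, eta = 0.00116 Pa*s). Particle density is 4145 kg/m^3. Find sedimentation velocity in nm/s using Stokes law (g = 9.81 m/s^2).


Radius R = 132/2 nm = 6.6e-08 m
Density difference = 4145 - 1063 = 3082 kg/m^3
v = 2 * R^2 * (rho_p - rho_f) * g / (9 * eta)
v = 2 * (6.6e-08)^2 * 3082 * 9.81 / (9 * 0.00116)
v = 2.52301e-08 m/s = 25.2301 nm/s

25.2301


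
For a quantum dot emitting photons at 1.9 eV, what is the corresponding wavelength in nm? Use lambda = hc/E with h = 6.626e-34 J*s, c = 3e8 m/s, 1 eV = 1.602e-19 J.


Convert energy: E = 1.9 eV = 1.9 * 1.602e-19 = 3.0438e-19 J
lambda = h*c / E = 6.626e-34 * 3e8 / 3.0438e-19
lambda = 6.53065e-07 m = 653.1 nm

653.1


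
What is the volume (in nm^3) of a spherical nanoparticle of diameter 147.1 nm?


Radius r = 147.1/2 = 73.55 nm
Volume V = (4/3) * pi * r^3
V = (4/3) * pi * (73.55)^3
V = 1666620.2 nm^3

1666620.2


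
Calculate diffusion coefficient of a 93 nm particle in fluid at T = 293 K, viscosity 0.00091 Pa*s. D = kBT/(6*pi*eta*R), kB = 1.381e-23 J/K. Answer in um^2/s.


Radius R = 93/2 = 46.5 nm = 4.65e-08 m
D = kB*T / (6*pi*eta*R)
D = 1.381e-23 * 293 / (6 * pi * 0.00091 * 4.65e-08)
D = 5.07301e-12 m^2/s = 5.073 um^2/s

5.073


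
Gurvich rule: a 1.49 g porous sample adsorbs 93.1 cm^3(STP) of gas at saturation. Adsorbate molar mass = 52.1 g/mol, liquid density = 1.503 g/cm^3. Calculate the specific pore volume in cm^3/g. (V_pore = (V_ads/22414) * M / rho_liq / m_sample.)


Moles adsorbed n = V_ads / 22414 = 93.1 / 22414 = 4.153654e-03 mol
Liquid volume V_liq = n * M / rho_liq = 4.153654e-03 * 52.1 / 1.503 = 0.14398 cm^3
Specific pore volume V_pore = V_liq / m_sample = 0.14398 / 1.49
V_pore = 0.0966 cm^3/g

0.0966


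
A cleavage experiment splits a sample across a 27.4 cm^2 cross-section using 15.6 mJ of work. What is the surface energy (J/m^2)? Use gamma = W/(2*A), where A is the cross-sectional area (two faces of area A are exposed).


Convert: A = 27.4 cm^2 = 0.00274 m^2, W = 15.6 mJ = 0.0156 J
Cleaving exposes two faces of area A, so total new surface = 2*A and gamma = W / (2*A)
gamma = 0.0156 / (2 * 0.00274)
gamma = 2.847 J/m^2

2.847


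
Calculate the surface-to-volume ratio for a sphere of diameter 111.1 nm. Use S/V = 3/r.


Radius r = 111.1/2 = 55.55 nm
S/V = 3 / r = 3 / 55.55
S/V = 0.054 nm^-1

0.054


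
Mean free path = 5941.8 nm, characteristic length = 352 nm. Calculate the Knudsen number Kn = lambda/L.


Knudsen number Kn = lambda / L
Kn = 5941.8 / 352
Kn = 16.8801

16.8801


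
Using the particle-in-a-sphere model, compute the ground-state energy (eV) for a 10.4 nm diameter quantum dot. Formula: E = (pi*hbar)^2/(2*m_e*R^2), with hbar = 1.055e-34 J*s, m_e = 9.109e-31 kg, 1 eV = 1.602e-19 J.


Radius R = 10.4/2 = 5.2 nm = 5.2e-09 m
E = (pi * 1.055e-34)^2 / (2 * 9.109e-31 * (5.2e-09)^2)
E(J) = 2.22996e-21
E = E(J) / 1.602e-19 = 0.0139 eV

0.0139


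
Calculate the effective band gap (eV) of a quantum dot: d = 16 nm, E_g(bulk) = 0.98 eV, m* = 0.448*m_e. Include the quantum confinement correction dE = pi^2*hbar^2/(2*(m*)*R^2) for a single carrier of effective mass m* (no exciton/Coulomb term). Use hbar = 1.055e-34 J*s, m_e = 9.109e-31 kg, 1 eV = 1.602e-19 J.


Radius R = 16/2 nm = 8e-09 m
Confinement energy dE = pi^2 * hbar^2 / (2 * m_eff * m_e * R^2)
dE = pi^2 * (1.055e-34)^2 / (2 * 0.448 * 9.109e-31 * (8e-09)^2) J, divided by 1.602e-19 J/eV
dE = 0.0131 eV
Total band gap = E_g(bulk) + dE = 0.98 + 0.0131 = 0.9931 eV

0.9931


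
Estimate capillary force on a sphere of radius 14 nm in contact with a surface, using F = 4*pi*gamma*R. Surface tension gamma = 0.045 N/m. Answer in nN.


Convert radius: R = 14 nm = 1.4e-08 m
F = 4 * pi * gamma * R
F = 4 * pi * 0.045 * 1.4e-08
F = 7.91681e-09 N = 7.9168 nN

7.9168


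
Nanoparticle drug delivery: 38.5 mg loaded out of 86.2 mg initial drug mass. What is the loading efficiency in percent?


Drug loading efficiency = (drug loaded / drug initial) * 100
DLE = 38.5 / 86.2 * 100
DLE = 0.4466 * 100
DLE = 44.66%

44.66


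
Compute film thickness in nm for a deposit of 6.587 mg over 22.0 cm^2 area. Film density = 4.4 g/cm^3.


Convert: m = 6.587 mg = 6.5870e-06 kg, A = 22.0 cm^2 = 2.2000e-03 m^2, rho = 4.4 g/cm^3 = 4400 kg/m^3
t = m / (A * rho)
t = 6.5870e-06 / (2.2000e-03 * 4400)
t = 6.8048e-07 m = 680.5 nm

680.5


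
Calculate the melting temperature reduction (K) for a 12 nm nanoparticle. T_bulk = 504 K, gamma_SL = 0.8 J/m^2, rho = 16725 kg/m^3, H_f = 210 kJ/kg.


Radius R = 12/2 = 6 nm = 6e-09 m
Convert H_f = 210 kJ/kg = 210000 J/kg
dT = 2 * gamma_SL * T_bulk / (rho * H_f * R)
dT = 2 * 0.8 * 504 / (16725 * 210000 * 6e-09)
dT = 38.3 K

38.3


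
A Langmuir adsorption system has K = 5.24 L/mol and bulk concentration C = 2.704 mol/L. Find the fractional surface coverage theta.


Langmuir isotherm: theta = K*C / (1 + K*C)
K*C = 5.24 * 2.704 = 14.16896
theta = 14.16896 / (1 + 14.16896) = 14.16896 / 15.16896
theta = 0.9341

0.9341


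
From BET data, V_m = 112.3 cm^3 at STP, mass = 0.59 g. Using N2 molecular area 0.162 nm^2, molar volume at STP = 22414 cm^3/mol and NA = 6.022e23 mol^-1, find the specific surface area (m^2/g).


Number of moles in monolayer = V_m / 22414 = 112.3 / 22414 = 0.00501026
Number of molecules = moles * NA = 0.00501026 * 6.022e23
SA = molecules * sigma / mass
SA = (112.3 / 22414) * 6.022e23 * 0.162e-18 / 0.59
SA = 828.4 m^2/g

828.4


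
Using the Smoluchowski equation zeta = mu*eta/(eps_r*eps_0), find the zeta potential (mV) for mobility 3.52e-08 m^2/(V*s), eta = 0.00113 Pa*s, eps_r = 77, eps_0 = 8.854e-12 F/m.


Smoluchowski equation: zeta = mu * eta / (eps_r * eps_0)
zeta = 3.52e-08 * 0.00113 / (77 * 8.854e-12)
zeta = 0.058343 V = 58.34 mV

58.34


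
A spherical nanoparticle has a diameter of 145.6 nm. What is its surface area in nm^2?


Radius r = 145.6/2 = 72.8 nm
Surface area SA = 4 * pi * r^2
SA = 4 * pi * (72.8)^2
SA = 66599.75 nm^2

66599.75


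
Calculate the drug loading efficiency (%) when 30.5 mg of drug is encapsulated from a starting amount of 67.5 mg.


Drug loading efficiency = (drug loaded / drug initial) * 100
DLE = 30.5 / 67.5 * 100
DLE = 0.4519 * 100
DLE = 45.19%

45.19


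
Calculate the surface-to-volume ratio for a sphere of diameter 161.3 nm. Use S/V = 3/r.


Radius r = 161.3/2 = 80.65 nm
S/V = 3 / r = 3 / 80.65
S/V = 0.0372 nm^-1

0.0372


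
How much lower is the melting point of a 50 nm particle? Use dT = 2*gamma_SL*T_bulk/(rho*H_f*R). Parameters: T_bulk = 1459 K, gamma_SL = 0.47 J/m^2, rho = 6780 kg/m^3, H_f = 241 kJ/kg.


Radius R = 50/2 = 25 nm = 2.5e-08 m
Convert H_f = 241 kJ/kg = 241000 J/kg
dT = 2 * gamma_SL * T_bulk / (rho * H_f * R)
dT = 2 * 0.47 * 1459 / (6780 * 241000 * 2.5e-08)
dT = 33.6 K

33.6


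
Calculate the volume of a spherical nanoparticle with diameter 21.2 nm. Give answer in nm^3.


Radius r = 21.2/2 = 10.6 nm
Volume V = (4/3) * pi * r^3
V = (4/3) * pi * (10.6)^3
V = 4988.92 nm^3

4988.92


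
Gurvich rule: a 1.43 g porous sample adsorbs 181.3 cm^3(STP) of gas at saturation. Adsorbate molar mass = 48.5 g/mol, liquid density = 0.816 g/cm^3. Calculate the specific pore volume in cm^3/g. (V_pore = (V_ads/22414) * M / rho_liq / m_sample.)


Moles adsorbed n = V_ads / 22414 = 181.3 / 22414 = 8.088695e-03 mol
Liquid volume V_liq = n * M / rho_liq = 8.088695e-03 * 48.5 / 0.816 = 0.48076 cm^3
Specific pore volume V_pore = V_liq / m_sample = 0.48076 / 1.43
V_pore = 0.3362 cm^3/g

0.3362


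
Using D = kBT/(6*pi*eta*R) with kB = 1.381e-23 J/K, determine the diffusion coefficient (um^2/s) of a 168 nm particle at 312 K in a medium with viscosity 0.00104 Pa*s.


Radius R = 168/2 = 84 nm = 8.4e-08 m
D = kB*T / (6*pi*eta*R)
D = 1.381e-23 * 312 / (6 * pi * 0.00104 * 8.4e-08)
D = 2.61658e-12 m^2/s = 2.617 um^2/s

2.617


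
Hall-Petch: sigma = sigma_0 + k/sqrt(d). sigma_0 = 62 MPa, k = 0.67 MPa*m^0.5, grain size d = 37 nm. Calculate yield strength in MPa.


d = 37 nm = 3.7e-08 m
sqrt(d) = 0.0001923538
Hall-Petch contribution = k / sqrt(d) = 0.67 / 0.0001923538 = 3483.2 MPa
sigma = sigma_0 + k/sqrt(d) = 62 + 3483.2 = 3545.2 MPa

3545.2


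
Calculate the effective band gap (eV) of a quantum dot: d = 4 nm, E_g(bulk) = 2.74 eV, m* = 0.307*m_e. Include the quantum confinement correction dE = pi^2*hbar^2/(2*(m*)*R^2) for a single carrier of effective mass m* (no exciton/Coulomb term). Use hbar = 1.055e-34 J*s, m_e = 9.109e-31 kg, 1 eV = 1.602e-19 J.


Radius R = 4/2 nm = 2e-09 m
Confinement energy dE = pi^2 * hbar^2 / (2 * m_eff * m_e * R^2)
dE = pi^2 * (1.055e-34)^2 / (2 * 0.307 * 9.109e-31 * (2e-09)^2) J, divided by 1.602e-19 J/eV
dE = 0.3065 eV
Total band gap = E_g(bulk) + dE = 2.74 + 0.3065 = 3.0465 eV

3.0465


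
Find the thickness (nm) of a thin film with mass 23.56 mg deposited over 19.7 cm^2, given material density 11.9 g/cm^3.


Convert: m = 23.56 mg = 2.3560e-05 kg, A = 19.7 cm^2 = 1.9700e-03 m^2, rho = 11.9 g/cm^3 = 11900 kg/m^3
t = m / (A * rho)
t = 2.3560e-05 / (1.9700e-03 * 11900)
t = 1.0050e-06 m = 1005.0 nm

1005.0


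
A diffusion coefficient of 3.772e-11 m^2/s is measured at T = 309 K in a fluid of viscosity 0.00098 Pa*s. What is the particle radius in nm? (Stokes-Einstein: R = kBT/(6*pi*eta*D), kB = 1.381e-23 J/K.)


Stokes-Einstein: R = kB*T / (6*pi*eta*D)
R = 1.381e-23 * 309 / (6 * pi * 0.00098 * 3.772e-11)
R = 6.12426e-09 m = 6.12 nm

6.12


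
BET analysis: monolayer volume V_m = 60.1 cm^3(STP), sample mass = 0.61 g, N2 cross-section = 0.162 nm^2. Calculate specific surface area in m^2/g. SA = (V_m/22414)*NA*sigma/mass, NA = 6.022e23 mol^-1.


Number of moles in monolayer = V_m / 22414 = 60.1 / 22414 = 0.00268136
Number of molecules = moles * NA = 0.00268136 * 6.022e23
SA = molecules * sigma / mass
SA = (60.1 / 22414) * 6.022e23 * 0.162e-18 / 0.61
SA = 428.8 m^2/g

428.8


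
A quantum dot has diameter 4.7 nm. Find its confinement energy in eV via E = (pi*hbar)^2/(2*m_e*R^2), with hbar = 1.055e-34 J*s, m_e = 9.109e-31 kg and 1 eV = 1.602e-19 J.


Radius R = 4.7/2 = 2.35 nm = 2.35e-09 m
E = (pi * 1.055e-34)^2 / (2 * 9.109e-31 * (2.35e-09)^2)
E(J) = 1.09186e-20
E = E(J) / 1.602e-19 = 0.0682 eV

0.0682


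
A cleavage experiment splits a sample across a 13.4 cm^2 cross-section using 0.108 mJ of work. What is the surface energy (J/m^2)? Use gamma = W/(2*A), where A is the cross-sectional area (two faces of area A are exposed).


Convert: A = 13.4 cm^2 = 0.00134 m^2, W = 0.108 mJ = 0.000108 J
Cleaving exposes two faces of area A, so total new surface = 2*A and gamma = W / (2*A)
gamma = 0.000108 / (2 * 0.00134)
gamma = 0.04 J/m^2

0.04


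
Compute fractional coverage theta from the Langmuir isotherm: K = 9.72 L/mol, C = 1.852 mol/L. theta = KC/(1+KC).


Langmuir isotherm: theta = K*C / (1 + K*C)
K*C = 9.72 * 1.852 = 18.00144
theta = 18.00144 / (1 + 18.00144) = 18.00144 / 19.00144
theta = 0.9474

0.9474


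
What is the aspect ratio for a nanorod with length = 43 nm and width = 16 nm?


Aspect ratio AR = length / diameter
AR = 43 / 16
AR = 2.69

2.69


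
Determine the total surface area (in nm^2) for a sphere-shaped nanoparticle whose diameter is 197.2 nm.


Radius r = 197.2/2 = 98.6 nm
Surface area SA = 4 * pi * r^2
SA = 4 * pi * (98.6)^2
SA = 122169.75 nm^2

122169.75


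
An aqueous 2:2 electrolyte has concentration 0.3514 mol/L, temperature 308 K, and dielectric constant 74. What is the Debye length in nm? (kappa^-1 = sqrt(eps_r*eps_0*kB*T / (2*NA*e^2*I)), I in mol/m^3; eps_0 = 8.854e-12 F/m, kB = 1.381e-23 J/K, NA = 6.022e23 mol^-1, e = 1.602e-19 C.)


Ionic strength I = 0.3514 * 2^2 * 1000 = 1405.6 mol/m^3
kappa^-1 = sqrt(74 * 8.854e-12 * 1.381e-23 * 308 / (2 * 6.022e23 * (1.602e-19)^2 * 1405.6))
kappa^-1 = 0.253 nm

0.253


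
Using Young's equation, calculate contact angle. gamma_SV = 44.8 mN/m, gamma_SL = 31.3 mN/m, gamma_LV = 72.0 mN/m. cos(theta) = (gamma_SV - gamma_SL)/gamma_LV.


cos(theta) = (gamma_SV - gamma_SL) / gamma_LV
cos(theta) = (44.8 - 31.3) / 72.0
cos(theta) = 0.1875
theta = arccos(0.1875) = 79.19 degrees

79.19


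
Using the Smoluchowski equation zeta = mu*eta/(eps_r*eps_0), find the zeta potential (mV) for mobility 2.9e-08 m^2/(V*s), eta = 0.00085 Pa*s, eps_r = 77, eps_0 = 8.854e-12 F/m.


Smoluchowski equation: zeta = mu * eta / (eps_r * eps_0)
zeta = 2.9e-08 * 0.00085 / (77 * 8.854e-12)
zeta = 0.036157 V = 36.16 mV

36.16


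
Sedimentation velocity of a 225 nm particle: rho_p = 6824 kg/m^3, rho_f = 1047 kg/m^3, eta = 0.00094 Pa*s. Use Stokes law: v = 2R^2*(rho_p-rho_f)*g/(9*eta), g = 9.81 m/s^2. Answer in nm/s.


Radius R = 225/2 nm = 1.125e-07 m
Density difference = 6824 - 1047 = 5777 kg/m^3
v = 2 * R^2 * (rho_p - rho_f) * g / (9 * eta)
v = 2 * (1.125e-07)^2 * 5777 * 9.81 / (9 * 0.00094)
v = 1.69565e-07 m/s = 169.5649 nm/s

169.5649


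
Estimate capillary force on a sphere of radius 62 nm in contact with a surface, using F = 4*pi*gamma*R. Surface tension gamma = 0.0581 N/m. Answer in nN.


Convert radius: R = 62 nm = 6.2e-08 m
F = 4 * pi * gamma * R
F = 4 * pi * 0.0581 * 6.2e-08
F = 4.52666e-08 N = 45.2666 nN

45.2666


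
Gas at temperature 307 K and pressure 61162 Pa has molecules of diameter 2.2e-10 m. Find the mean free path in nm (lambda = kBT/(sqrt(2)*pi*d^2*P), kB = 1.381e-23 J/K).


Mean free path: lambda = kB*T / (sqrt(2) * pi * d^2 * P)
lambda = 1.381e-23 * 307 / (sqrt(2) * pi * (2.2e-10)^2 * 61162)
lambda = 3.22359e-07 m
lambda = 322.36 nm

322.36


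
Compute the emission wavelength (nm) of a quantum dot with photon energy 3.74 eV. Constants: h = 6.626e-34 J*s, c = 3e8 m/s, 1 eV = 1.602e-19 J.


Convert energy: E = 3.74 eV = 3.74 * 1.602e-19 = 5.99148e-19 J
lambda = h*c / E = 6.626e-34 * 3e8 / 5.99148e-19
lambda = 3.31771e-07 m = 331.8 nm

331.8


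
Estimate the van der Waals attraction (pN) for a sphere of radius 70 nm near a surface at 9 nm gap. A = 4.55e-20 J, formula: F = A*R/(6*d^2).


Convert to SI: R = 70 nm = 7e-08 m, d = 9 nm = 9e-09 m
F = A * R / (6 * d^2)
F = 4.55e-20 * 7e-08 / (6 * (9e-09)^2)
F = 6.5535e-12 N = 6.553 pN

6.553


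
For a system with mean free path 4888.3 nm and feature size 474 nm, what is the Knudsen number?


Knudsen number Kn = lambda / L
Kn = 4888.3 / 474
Kn = 10.3129

10.3129


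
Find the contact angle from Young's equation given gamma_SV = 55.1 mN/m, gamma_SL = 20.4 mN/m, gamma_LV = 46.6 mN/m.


cos(theta) = (gamma_SV - gamma_SL) / gamma_LV
cos(theta) = (55.1 - 20.4) / 46.6
cos(theta) = 0.744635
theta = arccos(0.744635) = 41.87 degrees

41.87


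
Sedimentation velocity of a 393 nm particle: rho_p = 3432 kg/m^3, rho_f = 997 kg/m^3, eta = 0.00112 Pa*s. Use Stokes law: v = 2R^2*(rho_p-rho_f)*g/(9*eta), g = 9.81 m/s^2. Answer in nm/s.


Radius R = 393/2 nm = 1.965e-07 m
Density difference = 3432 - 997 = 2435 kg/m^3
v = 2 * R^2 * (rho_p - rho_f) * g / (9 * eta)
v = 2 * (1.965e-07)^2 * 2435 * 9.81 / (9 * 0.00112)
v = 1.83005e-07 m/s = 183.0048 nm/s

183.0048


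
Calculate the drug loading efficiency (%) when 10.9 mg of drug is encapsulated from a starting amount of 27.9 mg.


Drug loading efficiency = (drug loaded / drug initial) * 100
DLE = 10.9 / 27.9 * 100
DLE = 0.3907 * 100
DLE = 39.07%

39.07


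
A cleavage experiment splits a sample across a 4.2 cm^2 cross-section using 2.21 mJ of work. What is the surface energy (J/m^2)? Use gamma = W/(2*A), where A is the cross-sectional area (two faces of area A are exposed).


Convert: A = 4.2 cm^2 = 0.00042 m^2, W = 2.21 mJ = 0.00221 J
Cleaving exposes two faces of area A, so total new surface = 2*A and gamma = W / (2*A)
gamma = 0.00221 / (2 * 0.00042)
gamma = 2.631 J/m^2

2.631


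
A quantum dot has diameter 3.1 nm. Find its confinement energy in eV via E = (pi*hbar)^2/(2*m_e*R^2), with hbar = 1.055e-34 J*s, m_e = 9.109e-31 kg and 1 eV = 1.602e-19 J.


Radius R = 3.1/2 = 1.55 nm = 1.55e-09 m
E = (pi * 1.055e-34)^2 / (2 * 9.109e-31 * (1.55e-09)^2)
E(J) = 2.50981e-20
E = E(J) / 1.602e-19 = 0.1567 eV

0.1567


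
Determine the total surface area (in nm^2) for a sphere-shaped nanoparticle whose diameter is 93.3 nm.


Radius r = 93.3/2 = 46.65 nm
Surface area SA = 4 * pi * r^2
SA = 4 * pi * (46.65)^2
SA = 27347.22 nm^2

27347.22


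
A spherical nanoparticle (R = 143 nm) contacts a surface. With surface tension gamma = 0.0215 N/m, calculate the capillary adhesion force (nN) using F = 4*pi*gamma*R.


Convert radius: R = 143 nm = 1.43e-07 m
F = 4 * pi * gamma * R
F = 4 * pi * 0.0215 * 1.43e-07
F = 3.86353e-08 N = 38.6353 nN

38.6353


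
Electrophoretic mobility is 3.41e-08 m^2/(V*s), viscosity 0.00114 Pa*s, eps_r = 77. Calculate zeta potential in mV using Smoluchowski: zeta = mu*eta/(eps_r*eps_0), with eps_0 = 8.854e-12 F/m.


Smoluchowski equation: zeta = mu * eta / (eps_r * eps_0)
zeta = 3.41e-08 * 0.00114 / (77 * 8.854e-12)
zeta = 0.05702 V = 57.02 mV

57.02


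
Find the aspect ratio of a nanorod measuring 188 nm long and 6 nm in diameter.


Aspect ratio AR = length / diameter
AR = 188 / 6
AR = 31.33

31.33


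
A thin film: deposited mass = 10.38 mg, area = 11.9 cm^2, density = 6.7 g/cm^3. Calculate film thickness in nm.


Convert: m = 10.38 mg = 1.0380e-05 kg, A = 11.9 cm^2 = 1.1900e-03 m^2, rho = 6.7 g/cm^3 = 6700 kg/m^3
t = m / (A * rho)
t = 1.0380e-05 / (1.1900e-03 * 6700)
t = 1.3019e-06 m = 1301.9 nm

1301.9


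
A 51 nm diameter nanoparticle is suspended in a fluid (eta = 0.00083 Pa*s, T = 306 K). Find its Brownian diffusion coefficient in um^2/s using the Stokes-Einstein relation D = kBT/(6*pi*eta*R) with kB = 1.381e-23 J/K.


Radius R = 51/2 = 25.5 nm = 2.55e-08 m
D = kB*T / (6*pi*eta*R)
D = 1.381e-23 * 306 / (6 * pi * 0.00083 * 2.55e-08)
D = 1.05924e-11 m^2/s = 10.592 um^2/s

10.592


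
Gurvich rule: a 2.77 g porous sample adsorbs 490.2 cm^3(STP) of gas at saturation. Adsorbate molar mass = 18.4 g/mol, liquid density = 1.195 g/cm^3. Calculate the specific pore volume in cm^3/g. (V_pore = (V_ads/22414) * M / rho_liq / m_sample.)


Moles adsorbed n = V_ads / 22414 = 490.2 / 22414 = 2.187026e-02 mol
Liquid volume V_liq = n * M / rho_liq = 2.187026e-02 * 18.4 / 1.195 = 0.33675 cm^3
Specific pore volume V_pore = V_liq / m_sample = 0.33675 / 2.77
V_pore = 0.1216 cm^3/g

0.1216


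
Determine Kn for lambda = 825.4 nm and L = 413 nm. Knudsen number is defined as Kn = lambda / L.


Knudsen number Kn = lambda / L
Kn = 825.4 / 413
Kn = 1.9985

1.9985


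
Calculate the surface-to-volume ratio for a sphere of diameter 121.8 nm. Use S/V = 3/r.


Radius r = 121.8/2 = 60.9 nm
S/V = 3 / r = 3 / 60.9
S/V = 0.0493 nm^-1

0.0493


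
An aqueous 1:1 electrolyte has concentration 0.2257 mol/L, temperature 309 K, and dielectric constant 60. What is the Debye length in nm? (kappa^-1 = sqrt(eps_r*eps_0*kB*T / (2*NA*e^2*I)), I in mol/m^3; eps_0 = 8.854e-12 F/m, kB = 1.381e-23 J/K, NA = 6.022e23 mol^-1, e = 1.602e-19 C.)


Ionic strength I = 0.2257 * 1^2 * 1000 = 225.7 mol/m^3
kappa^-1 = sqrt(60 * 8.854e-12 * 1.381e-23 * 309 / (2 * 6.022e23 * (1.602e-19)^2 * 225.7))
kappa^-1 = 0.57 nm

0.57


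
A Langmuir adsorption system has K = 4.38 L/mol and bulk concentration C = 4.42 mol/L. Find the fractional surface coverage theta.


Langmuir isotherm: theta = K*C / (1 + K*C)
K*C = 4.38 * 4.42 = 19.3596
theta = 19.3596 / (1 + 19.3596) = 19.3596 / 20.3596
theta = 0.9509

0.9509


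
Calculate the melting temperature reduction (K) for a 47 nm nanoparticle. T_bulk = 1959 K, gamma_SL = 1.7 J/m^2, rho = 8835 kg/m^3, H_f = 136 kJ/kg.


Radius R = 47/2 = 23.5 nm = 2.35e-08 m
Convert H_f = 136 kJ/kg = 136000 J/kg
dT = 2 * gamma_SL * T_bulk / (rho * H_f * R)
dT = 2 * 1.7 * 1959 / (8835 * 136000 * 2.35e-08)
dT = 235.9 K

235.9


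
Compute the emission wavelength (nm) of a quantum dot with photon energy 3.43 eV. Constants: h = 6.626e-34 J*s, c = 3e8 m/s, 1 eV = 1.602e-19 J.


Convert energy: E = 3.43 eV = 3.43 * 1.602e-19 = 5.49486e-19 J
lambda = h*c / E = 6.626e-34 * 3e8 / 5.49486e-19
lambda = 3.61756e-07 m = 361.8 nm

361.8


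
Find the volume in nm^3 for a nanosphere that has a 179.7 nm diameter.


Radius r = 179.7/2 = 89.85 nm
Volume V = (4/3) * pi * r^3
V = (4/3) * pi * (89.85)^3
V = 3038385.35 nm^3

3038385.35


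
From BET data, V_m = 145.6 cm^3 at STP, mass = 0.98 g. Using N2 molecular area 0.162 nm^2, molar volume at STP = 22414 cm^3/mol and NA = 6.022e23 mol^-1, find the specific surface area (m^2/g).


Number of moles in monolayer = V_m / 22414 = 145.6 / 22414 = 0.00649594
Number of molecules = moles * NA = 0.00649594 * 6.022e23
SA = molecules * sigma / mass
SA = (145.6 / 22414) * 6.022e23 * 0.162e-18 / 0.98
SA = 646.7 m^2/g

646.7


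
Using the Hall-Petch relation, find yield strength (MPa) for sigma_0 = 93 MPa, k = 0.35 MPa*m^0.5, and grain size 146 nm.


d = 146 nm = 1.46e-07 m
sqrt(d) = 0.0003820995
Hall-Petch contribution = k / sqrt(d) = 0.35 / 0.0003820995 = 916.0 MPa
sigma = sigma_0 + k/sqrt(d) = 93 + 916.0 = 1009.0 MPa

1009.0


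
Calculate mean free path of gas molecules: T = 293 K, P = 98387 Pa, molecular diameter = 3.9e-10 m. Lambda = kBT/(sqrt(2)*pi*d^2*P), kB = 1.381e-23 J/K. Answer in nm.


Mean free path: lambda = kB*T / (sqrt(2) * pi * d^2 * P)
lambda = 1.381e-23 * 293 / (sqrt(2) * pi * (3.9e-10)^2 * 98387)
lambda = 6.08597e-08 m
lambda = 60.86 nm

60.86


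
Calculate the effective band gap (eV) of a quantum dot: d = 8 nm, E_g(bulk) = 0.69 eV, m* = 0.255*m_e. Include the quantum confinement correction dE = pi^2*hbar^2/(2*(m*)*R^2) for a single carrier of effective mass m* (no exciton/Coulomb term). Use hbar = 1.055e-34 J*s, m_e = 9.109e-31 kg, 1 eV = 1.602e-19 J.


Radius R = 8/2 nm = 4e-09 m
Confinement energy dE = pi^2 * hbar^2 / (2 * m_eff * m_e * R^2)
dE = pi^2 * (1.055e-34)^2 / (2 * 0.255 * 9.109e-31 * (4e-09)^2) J, divided by 1.602e-19 J/eV
dE = 0.0923 eV
Total band gap = E_g(bulk) + dE = 0.69 + 0.0923 = 0.7823 eV

0.7823


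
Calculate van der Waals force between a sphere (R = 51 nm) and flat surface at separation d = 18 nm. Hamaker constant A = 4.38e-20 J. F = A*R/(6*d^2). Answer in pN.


Convert to SI: R = 51 nm = 5.1e-08 m, d = 18 nm = 1.8e-08 m
F = A * R / (6 * d^2)
F = 4.38e-20 * 5.1e-08 / (6 * (1.8e-08)^2)
F = 1.14907e-12 N = 1.149 pN

1.149


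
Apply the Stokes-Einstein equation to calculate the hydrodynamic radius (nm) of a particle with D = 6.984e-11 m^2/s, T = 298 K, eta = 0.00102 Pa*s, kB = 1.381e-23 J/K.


Stokes-Einstein: R = kB*T / (6*pi*eta*D)
R = 1.381e-23 * 298 / (6 * pi * 0.00102 * 6.984e-11)
R = 3.06482e-09 m = 3.06 nm

3.06


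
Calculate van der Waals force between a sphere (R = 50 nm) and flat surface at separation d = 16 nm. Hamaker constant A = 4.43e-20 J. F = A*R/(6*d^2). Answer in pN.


Convert to SI: R = 50 nm = 5e-08 m, d = 16 nm = 1.6e-08 m
F = A * R / (6 * d^2)
F = 4.43e-20 * 5e-08 / (6 * (1.6e-08)^2)
F = 1.44206e-12 N = 1.442 pN

1.442


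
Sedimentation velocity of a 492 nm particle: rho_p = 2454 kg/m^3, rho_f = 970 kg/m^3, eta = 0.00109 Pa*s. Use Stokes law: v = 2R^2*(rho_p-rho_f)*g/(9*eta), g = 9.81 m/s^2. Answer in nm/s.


Radius R = 492/2 nm = 2.46e-07 m
Density difference = 2454 - 970 = 1484 kg/m^3
v = 2 * R^2 * (rho_p - rho_f) * g / (9 * eta)
v = 2 * (2.46e-07)^2 * 1484 * 9.81 / (9 * 0.00109)
v = 1.79611e-07 m/s = 179.6115 nm/s

179.6115


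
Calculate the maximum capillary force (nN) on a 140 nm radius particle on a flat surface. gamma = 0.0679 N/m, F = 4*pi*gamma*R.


Convert radius: R = 140 nm = 1.4e-07 m
F = 4 * pi * gamma * R
F = 4 * pi * 0.0679 * 1.4e-07
F = 1.19456e-07 N = 119.4559 nN

119.4559


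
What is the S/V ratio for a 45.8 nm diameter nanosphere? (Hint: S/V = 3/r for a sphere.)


Radius r = 45.8/2 = 22.9 nm
S/V = 3 / r = 3 / 22.9
S/V = 0.131 nm^-1

0.131


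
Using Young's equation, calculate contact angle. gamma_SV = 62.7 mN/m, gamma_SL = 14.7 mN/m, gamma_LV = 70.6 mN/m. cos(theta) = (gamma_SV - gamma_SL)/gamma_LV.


cos(theta) = (gamma_SV - gamma_SL) / gamma_LV
cos(theta) = (62.7 - 14.7) / 70.6
cos(theta) = 0.679887
theta = arccos(0.679887) = 47.17 degrees

47.17


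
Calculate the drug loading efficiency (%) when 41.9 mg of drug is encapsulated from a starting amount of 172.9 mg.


Drug loading efficiency = (drug loaded / drug initial) * 100
DLE = 41.9 / 172.9 * 100
DLE = 0.2423 * 100
DLE = 24.23%

24.23


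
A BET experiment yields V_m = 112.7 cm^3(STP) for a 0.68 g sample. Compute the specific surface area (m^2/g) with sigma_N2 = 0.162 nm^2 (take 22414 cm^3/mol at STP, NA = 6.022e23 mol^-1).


Number of moles in monolayer = V_m / 22414 = 112.7 / 22414 = 0.00502811
Number of molecules = moles * NA = 0.00502811 * 6.022e23
SA = molecules * sigma / mass
SA = (112.7 / 22414) * 6.022e23 * 0.162e-18 / 0.68
SA = 721.4 m^2/g

721.4


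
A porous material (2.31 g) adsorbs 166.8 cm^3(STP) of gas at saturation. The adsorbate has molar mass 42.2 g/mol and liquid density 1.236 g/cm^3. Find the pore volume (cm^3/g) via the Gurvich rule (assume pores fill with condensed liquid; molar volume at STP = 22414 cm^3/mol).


Moles adsorbed n = V_ads / 22414 = 166.8 / 22414 = 7.441777e-03 mol
Liquid volume V_liq = n * M / rho_liq = 7.441777e-03 * 42.2 / 1.236 = 0.25408 cm^3
Specific pore volume V_pore = V_liq / m_sample = 0.25408 / 2.31
V_pore = 0.11 cm^3/g

0.11


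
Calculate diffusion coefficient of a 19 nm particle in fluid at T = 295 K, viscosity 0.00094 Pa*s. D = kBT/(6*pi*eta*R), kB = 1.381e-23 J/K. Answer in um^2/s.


Radius R = 19/2 = 9.5 nm = 9.5e-09 m
D = kB*T / (6*pi*eta*R)
D = 1.381e-23 * 295 / (6 * pi * 0.00094 * 9.5e-09)
D = 2.42027e-11 m^2/s = 24.203 um^2/s

24.203


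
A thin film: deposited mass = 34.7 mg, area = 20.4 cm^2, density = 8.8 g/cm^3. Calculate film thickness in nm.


Convert: m = 34.7 mg = 3.4700e-05 kg, A = 20.4 cm^2 = 2.0400e-03 m^2, rho = 8.8 g/cm^3 = 8800 kg/m^3
t = m / (A * rho)
t = 3.4700e-05 / (2.0400e-03 * 8800)
t = 1.9329e-06 m = 1932.9 nm

1932.9


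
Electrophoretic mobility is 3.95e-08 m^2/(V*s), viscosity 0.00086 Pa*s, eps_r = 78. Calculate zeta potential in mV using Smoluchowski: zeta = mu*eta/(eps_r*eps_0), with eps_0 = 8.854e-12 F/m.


Smoluchowski equation: zeta = mu * eta / (eps_r * eps_0)
zeta = 3.95e-08 * 0.00086 / (78 * 8.854e-12)
zeta = 0.049188 V = 49.19 mV

49.19


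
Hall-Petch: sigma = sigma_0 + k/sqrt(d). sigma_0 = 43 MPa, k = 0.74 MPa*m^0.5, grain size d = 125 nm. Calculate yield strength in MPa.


d = 125 nm = 1.25e-07 m
sqrt(d) = 0.0003535534
Hall-Petch contribution = k / sqrt(d) = 0.74 / 0.0003535534 = 2093.0 MPa
sigma = sigma_0 + k/sqrt(d) = 43 + 2093.0 = 2136.0 MPa

2136.0


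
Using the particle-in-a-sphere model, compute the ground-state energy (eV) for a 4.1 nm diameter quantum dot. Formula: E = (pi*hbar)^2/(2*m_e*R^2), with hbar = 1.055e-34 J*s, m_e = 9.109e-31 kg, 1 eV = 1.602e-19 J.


Radius R = 4.1/2 = 2.05 nm = 2.05e-09 m
E = (pi * 1.055e-34)^2 / (2 * 9.109e-31 * (2.05e-09)^2)
E(J) = 1.43482e-20
E = E(J) / 1.602e-19 = 0.0896 eV

0.0896
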